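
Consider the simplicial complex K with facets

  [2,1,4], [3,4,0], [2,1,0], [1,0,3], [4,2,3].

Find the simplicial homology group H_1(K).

We work with the vertex ordering 0 < 1 < 2 < 3 < 4. The simplices of K, each written with vertices in increasing order, are:

  0-simplices (5): [0], [1], [2], [3], [4]
  1-simplices (10): [0,1], [0,2], [0,3], [0,4], [1,2], [1,3], [1,4], [2,3], [2,4], [3,4]
  2-simplices (5): [0,1,2], [0,1,3], [0,3,4], [1,2,4], [2,3,4]

giving chain groups C_0 ≅ Z^5, C_1 ≅ Z^10, C_2 ≅ Z^5.

The boundary map ∂_1: C_1 → C_0 maps an edge to its endpoints' difference, ∂[p,q] = q − p. For instance
  ∂[2,3] = [3] − [2].
The resulting 5×10 matrix has rank 4, and its Smith normal form has invariant factors (1,1,1,1).

Boundary ∂_2: C_2 → C_1 sends each 2-simplex [p,q,r] to [q,r] − [p,r] + [p,q]. For instance
  ∂[0,1,3] = [1,3] − [0,3] + [0,1],
  ∂[2,3,4] = [3,4] − [2,4] + [2,3].
The 10×5 boundary matrix has rank 5 and Smith normal form diag(1,1,1,1,1).

From H_k ≅ ker(∂_k) / im(∂_{k+1}) we obtain:

  H_1: rank ker ∂_1 − rank ∂_2 = (10 − 4) − 5 = 1, and the invariant factors of ∂_2 are all 1, so H_1 = Z.

(K is a triangulation of the Möbius band.)

H_1 = Z.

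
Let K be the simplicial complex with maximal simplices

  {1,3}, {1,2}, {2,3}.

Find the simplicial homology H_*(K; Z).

H_0 ≅ Z,  H_1 ≅ Z.

Fix the vertex order 1 < 2 < 3 and write every simplex with vertices in increasing order. Then dim K = 1 and the simplices of K are:

  0-simplices (3): [1], [2], [3]
  1-simplices (3): [1,2], [1,3], [2,3]

Hence C_0 ≅ Z^3, C_1 ≅ Z^3.

The boundary map ∂_1: C_1 → C_0 is given by ∂[p,q] = [q] − [p].
The resulting 3×3 matrix has rank 2, and its Smith normal form has invariant factors (1,1).

From H_k ≅ ker(∂_k) / im(∂_{k+1}) we obtain:

  H_0: rank C_0 − rank ∂_1 = 3 − 2 = 1, and the invariant factors of ∂_1 are all 1, so H_0 ≅ Z.
  H_1: rank ker ∂_1 − rank ∂_2 = (3 − 2) − 0 = 1, and there is no ∂_2, so H_1 ≅ Z.

As a check, the Euler characteristic is 3 − 3 = 0, which agrees with 1 − 1 = 0.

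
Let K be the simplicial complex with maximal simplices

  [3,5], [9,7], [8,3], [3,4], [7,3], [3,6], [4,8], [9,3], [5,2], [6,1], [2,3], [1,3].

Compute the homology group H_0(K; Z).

K has 9 vertices, 12 edges.
rank ∂_0 = 0, rank ∂_1 = 8 ⇒ b_0 = 9 − 0 − 8 = 1; all invariant factors of ∂_1 are 1 so no torsion. So H_0 = Z.

H_0 = Z.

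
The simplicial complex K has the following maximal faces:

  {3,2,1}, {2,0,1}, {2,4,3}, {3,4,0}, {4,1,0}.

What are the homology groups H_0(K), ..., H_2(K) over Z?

H_0 = Z,  H_1 = Z,  H_2 = 0.

Fix the vertex order 0 < 1 < 2 < 3 < 4 and write every simplex with vertices in increasing order. Then dim K = 2 and the simplices of K are:

  0-simplices (5): [0], [1], [2], [3], [4]
  1-simplices (10): [0,1], [0,2], [0,3], [0,4], [1,2], [1,3], [1,4], [2,3], [2,4], [3,4]
  2-simplices (5): [0,1,2], [0,1,4], [0,3,4], [1,2,3], [2,3,4]

so the chain groups are C_0 ≅ Z^5, C_1 ≅ Z^10, C_2 ≅ Z^5.

Boundary ∂_1: C_1 → C_0 sends each edge [p,q] (with p < q) to q − p.
As a 5×10 matrix over Z this has rank 4, with invariant factors (1,1,1,1).

The boundary map ∂_2: C_2 → C_1 acts by ∂[p,q,r] = [q,r] − [p,r] + [p,q]. For instance
  ∂[2,3,4] = [3,4] − [2,4] + [2,3],
  ∂[0,3,4] = [3,4] − [0,4] + [0,3].
The 10×5 boundary matrix has rank 5 and Smith normal form diag(1,1,1,1,1).

Now H_k = ker ∂_k / im ∂_{k+1}, so:

  H_0: rank C_0 − rank ∂_1 = 5 − 4 = 1, and the invariant factors of ∂_1 are all 1, so H_0 = Z.
  H_1: rank ker ∂_1 − rank ∂_2 = (10 − 4) − 5 = 1, and the invariant factors of ∂_2 are all 1, so H_1 = Z.
  H_2: rank ker ∂_2 − rank ∂_3 = (5 − 5) − 0 = 0, and there is no ∂_3, so H_2 = 0.

(K is a triangulation of the Möbius band.)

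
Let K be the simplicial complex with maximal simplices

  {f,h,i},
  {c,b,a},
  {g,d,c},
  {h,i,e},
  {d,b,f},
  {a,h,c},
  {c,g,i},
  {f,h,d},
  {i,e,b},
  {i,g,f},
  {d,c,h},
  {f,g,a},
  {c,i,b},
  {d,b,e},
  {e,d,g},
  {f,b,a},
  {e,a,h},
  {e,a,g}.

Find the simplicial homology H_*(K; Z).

H_0 ≅ Z,  H_1 ≅ Z^2,  H_2 ≅ Z.

Take the total order a < b < c < d < e < f < g < h < i on the vertex set. Then K (dimension 2) consists of the simplices:

  0-simplices (9): a, b, c, d, e, f, g, h, i
  1-simplices (27): ab, ac, ae, af, ag, ah, bc, bd, be, bf, bi, cd, cg, ch, ci, de, df, dg, dh, eg, eh, ei, fg, fh, fi, gi, hi
  2-simplices (18): abc, abf, ach, aeg, aeh, afg, bci, bde, bdf, bei, cdg, cdh, cgi, deg, dfh, ehi, fgi, fhi

giving chain groups C_0 ≅ Z^9, C_1 ≅ Z^27, C_2 ≅ Z^18.

∂_1: C_1 → C_0 is given by ∂[p,q] = [q] − [p].
The resulting 9×27 matrix has rank 8, and its Smith normal form has invariant factors (1,1,1,1,1,1,1,1).

The boundary map ∂_2: C_2 → C_1 acts by ∂[p,q,r] = [q,r] − [p,r] + [p,q]. For instance
  ∂fhi = hi − fi + fh,
  ∂cdg = dg − cg + cd.
The resulting 27×18 matrix has rank 17, and its Smith normal form has invariant factors (1,1,1,1,1,1,1,1,1,1,1,1,1,1,1,1,1).

Now H_k = ker ∂_k / im ∂_{k+1}, so:

  H_0: rank C_0 − rank ∂_1 = 9 − 8 = 1, and the invariant factors of ∂_1 are all 1, so H_0 = Z.
  H_1: rank ker ∂_1 − rank ∂_2 = (27 − 8) − 17 = 2, and the invariant factors of ∂_2 are all 1, so H_1 = Z^2.
  H_2: rank ker ∂_2 − rank ∂_3 = (18 − 17) − 0 = 1, and there is no ∂_3, so H_2 = Z.

As a check, the Euler characteristic is 9 − 27 + 18 = 0, which agrees with 1 − 2 + 1 = 0.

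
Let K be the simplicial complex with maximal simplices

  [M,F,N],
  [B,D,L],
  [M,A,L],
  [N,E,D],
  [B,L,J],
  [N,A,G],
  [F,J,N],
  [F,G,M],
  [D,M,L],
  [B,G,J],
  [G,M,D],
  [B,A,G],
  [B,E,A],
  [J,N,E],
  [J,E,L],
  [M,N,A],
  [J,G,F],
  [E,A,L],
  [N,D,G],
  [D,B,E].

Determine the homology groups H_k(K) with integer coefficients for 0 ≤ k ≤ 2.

H_0 ≅ Z,  H_1 ≅ Z ⊕ Z/2,  H_2 = 0.

We work with the vertex ordering A < B < D < E < F < G < J < L < M < N. The simplices of K, each written with vertices in increasing order, are:

  0-simplices (10): A, B, D, E, F, G, J, L, M, N
  1-simplices (30): AB, AE, AG, AL, AM, AN, BD, BE, BG, BJ, BL, DE, DG, DL, DM, DN, EJ, EL, EN, FG, FJ, FM, FN, GJ, GM, GN, JL, JN, LM, MN
  2-simplices (20): ABE, ABG, AEL, AGN, ALM, AMN, BDE, BDL, BGJ, BJL, DEN, DGM, DGN, DLM, EJL, EJN, FGJ, FGM, FJN, FMN

Hence C_0 ≅ Z^10, C_1 ≅ Z^30, C_2 ≅ Z^20.

The boundary map ∂_1: C_1 → C_0 is given by ∂[p,q] = [q] − [p]. For instance
  ∂DM = M − D.
This gives a 10×30 integer matrix of rank 9; reducing to Smith normal form yields diagonal entries (1,1,1,1,1,1,1,1,1).

The boundary map ∂_2: C_2 → C_1 maps a triangle to the signed sum of its edges. For instance
  ∂FJN = JN − FN + FJ,
  ∂EJL = JL − EL + EJ.
This gives a 30×20 integer matrix of rank 20; reducing to Smith normal form yields diagonal entries (1,1,1,1,1,1,1,1,1,1,1,1,1,1,1,1,1,1,1,2).

From H_k ≅ ker(∂_k) / im(∂_{k+1}) we obtain:

  H_0: rank C_0 − rank ∂_1 = 10 − 9 = 1, and the invariant factors of ∂_1 are all 1, so H_0 ≅ Z.
  H_1: rank ker ∂_1 − rank ∂_2 = (30 − 9) − 20 = 1, and ∂_2 has invariant factor 2 > 1, so H_1 ≅ Z ⊕ Z/2.
  H_2: rank ker ∂_2 − rank ∂_3 = (20 − 20) − 0 = 0, and there is no ∂_3, so H_2 ≅ 0.

As a check, the Euler characteristic is 10 − 30 + 20 = 0, which agrees with 1 − 1 + 0 = 0.
(K is a triangulation of the Klein bottle.)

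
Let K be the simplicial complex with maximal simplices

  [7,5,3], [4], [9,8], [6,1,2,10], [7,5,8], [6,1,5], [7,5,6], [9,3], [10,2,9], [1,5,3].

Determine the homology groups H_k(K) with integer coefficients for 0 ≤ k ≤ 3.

We work with the vertex ordering 1 < 2 < 3 < 4 < 5 < 6 < 7 < 8 < 9 < 10. The simplices of K, each written with vertices in increasing order, are:

  0-simplices (10): [1], [2], [3], [4], [5], [6], [7], [8], [9], [10]
  1-simplices (19): [1,2], [1,3], [1,5], [1,6], [1,10], [2,6], [2,9], [2,10], [3,5], [3,7], [3,9], [5,6], [5,7], [5,8], [6,7], [6,10], [7,8], [8,9], [9,10]
  2-simplices (10): [1,2,6], [1,2,10], [1,3,5], [1,5,6], [1,6,10], [2,6,10], [2,9,10], [3,5,7], [5,6,7], [5,7,8]
  3-simplices (1): [1,2,6,10]

so the chain groups are C_0 ≅ Z^10, C_1 ≅ Z^19, C_2 ≅ Z^10, C_3 ≅ Z^1.

The boundary map ∂_1: C_1 → C_0 is given by ∂[p,q] = [q] − [p].
This gives a 10×19 integer matrix of rank 8; reducing to Smith normal form yields diagonal entries (1,1,1,1,1,1,1,1).

∂_2: C_2 → C_1 sends each 2-simplex [p,q,r] to [q,r] − [p,r] + [p,q]. For instance
  ∂[2,6,10] = [6,10] − [2,10] + [2,6],
  ∂[1,3,5] = [3,5] − [1,5] + [1,3].
The resulting 19×10 matrix has rank 9, and its Smith normal form has invariant factors (1,1,1,1,1,1,1,1,1).

∂_3: C_3 → C_2 sends each 3-simplex σ to the alternating sum Σ_i (−1)^i (σ with its i-th vertex removed). For instance
  ∂[1,2,6,10] = [2,6,10] − [1,6,10] + [1,2,10] − [1,2,6].
As a 10×1 matrix over Z this has rank 1, with invariant factors (1).

From H_k ≅ ker(∂_k) / im(∂_{k+1}) we obtain:

  H_0: rank C_0 − rank ∂_1 = 10 − 8 = 2, and the invariant factors of ∂_1 are all 1, so H_0 = Z^2.
  H_1: rank ker ∂_1 − rank ∂_2 = (19 − 8) − 9 = 2, and the invariant factors of ∂_2 are all 1, so H_1 = Z^2.
  H_2: rank ker ∂_2 − rank ∂_3 = (10 − 9) − 1 = 0, and the invariant factors of ∂_3 are all 1, so H_2 = 0.
  H_3: rank ker ∂_3 − rank ∂_4 = (1 − 1) − 0 = 0, and there is no ∂_4, so H_3 = 0.

As a check, the Euler characteristic is 10 − 19 + 10 − 1 = 0, which agrees with 2 − 2 + 0 − 0 = 0.

H_0 ≅ Z^2,  H_1 ≅ Z^2,  H_2 = 0,  H_3 = 0.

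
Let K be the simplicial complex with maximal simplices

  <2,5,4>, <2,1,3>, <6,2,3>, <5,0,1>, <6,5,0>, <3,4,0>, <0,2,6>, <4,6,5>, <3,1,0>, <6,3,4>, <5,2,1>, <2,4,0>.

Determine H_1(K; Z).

Take the total order 0 < 1 < 2 < 3 < 4 < 5 < 6 on the vertex set. Then K (dimension 2) consists of the simplices:

  0-simplices (7): [0], [1], [2], [3], [4], [5], [6]
  1-simplices (18): [0,1], [0,2], [0,3], [0,4], [0,5], [0,6], [1,2], [1,3], [1,5], [2,3], [2,4], [2,5], [2,6], [3,4], [3,6], [4,5], [4,6], [5,6]
  2-simplices (12): [0,1,3], [0,1,5], [0,2,4], [0,2,6], [0,3,4], [0,5,6], [1,2,3], [1,2,5], [2,3,6], [2,4,5], [3,4,6], [4,5,6]

Hence C_0 ≅ Z^7, C_1 ≅ Z^18, C_2 ≅ Z^12.

∂_1: C_1 → C_0 is given by ∂[p,q] = [q] − [p]. For instance
  ∂[1,2] = [2] − [1].
As a 7×18 matrix over Z this has rank 6, with invariant factors (1,1,1,1,1,1).

The boundary map ∂_2: C_2 → C_1 maps a triangle to the signed sum of its edges. For instance
  ∂[3,4,6] = [4,6] − [3,6] + [3,4],
  ∂[0,3,4] = [3,4] − [0,4] + [0,3].
This gives a 18×12 integer matrix of rank 12; reducing to Smith normal form yields diagonal entries (1,1,1,1,1,1,1,1,1,1,1,2).

Reading off H_k = ker ∂_k / im ∂_{k+1}:

  H_1: rank ker ∂_1 − rank ∂_2 = (18 − 6) − 12 = 0, and ∂_2 has invariant factor 2 > 1, so H_1 ≅ Z/2Z.

(K is a triangulation of the real projective plane RP^2.)

H_1 ≅ Z/2Z.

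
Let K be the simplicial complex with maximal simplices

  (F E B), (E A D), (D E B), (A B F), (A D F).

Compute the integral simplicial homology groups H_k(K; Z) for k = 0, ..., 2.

H_0 ≅ Z,  H_1 ≅ Z,  H_2 = 0.

We work with the vertex ordering A < B < D < E < F. The simplices of K, each written with vertices in increasing order, are:

  0-simplices (5): A, B, D, E, F
  1-simplices (10): AB, AD, AE, AF, BD, BE, BF, DE, DF, EF
  2-simplices (5): ABF, ADE, ADF, BDE, BEF

giving chain groups C_0 ≅ Z^5, C_1 ≅ Z^10, C_2 ≅ Z^5.

∂_1: C_1 → C_0 maps an edge to its endpoints' difference, ∂[p,q] = q − p. For instance
  ∂AB = B − A.
As a 5×10 matrix over Z this has rank 4, with invariant factors (1,1,1,1).

Boundary ∂_2: C_2 → C_1 maps a triangle to the signed sum of its edges. For instance
  ∂ADF = DF − AF + AD,
  ∂BEF = EF − BF + BE.
The 10×5 boundary matrix has rank 5 and Smith normal form diag(1,1,1,1,1).

Now H_k = ker ∂_k / im ∂_{k+1}, so:

  H_0: rank C_0 − rank ∂_1 = 5 − 4 = 1, and the invariant factors of ∂_1 are all 1, so H_0 ≅ Z.
  H_1: rank ker ∂_1 − rank ∂_2 = (10 − 4) − 5 = 1, and the invariant factors of ∂_2 are all 1, so H_1 ≅ Z.
  H_2: rank ker ∂_2 − rank ∂_3 = (5 − 5) − 0 = 0, and there is no ∂_3, so H_2 ≅ 0.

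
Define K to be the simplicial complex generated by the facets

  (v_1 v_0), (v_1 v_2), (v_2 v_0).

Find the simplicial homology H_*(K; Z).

K has 3 vertices, 3 edges.
rank ∂_0 = 0, rank ∂_1 = 2 ⇒ b_0 = 3 − 0 − 2 = 1; all invariant factors of ∂_1 are 1 so no torsion. So H_0 ≅ Z.
rank ∂_1 = 2, rank ∂_2 = 0 ⇒ b_1 = 3 − 2 − 0 = 1. So H_1 ≅ Z.

H_0 ≅ Z,  H_1 ≅ Z.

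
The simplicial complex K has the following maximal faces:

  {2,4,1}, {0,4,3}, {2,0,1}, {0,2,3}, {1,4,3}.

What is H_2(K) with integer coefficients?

H_2 = 0.

Fix the vertex order 0 < 1 < 2 < 3 < 4 and write every simplex with vertices in increasing order. Then dim K = 2 and the simplices of K are:

  0-simplices (5): [0], [1], [2], [3], [4]
  1-simplices (10): [0,1], [0,2], [0,3], [0,4], [1,2], [1,3], [1,4], [2,3], [2,4], [3,4]
  2-simplices (5): [0,1,2], [0,2,3], [0,3,4], [1,2,4], [1,3,4]

so the chain groups are C_0 ≅ Z^5, C_1 ≅ Z^10, C_2 ≅ Z^5.

∂_1: C_1 → C_0 sends each edge [p,q] (with p < q) to q − p. For instance
  ∂[1,2] = [2] − [1].
The resulting 5×10 matrix has rank 4, and its Smith normal form has invariant factors (1,1,1,1).

∂_2: C_2 → C_1 sends each 2-simplex [p,q,r] to [q,r] − [p,r] + [p,q]. For instance
  ∂[0,1,2] = [1,2] − [0,2] + [0,1],
  ∂[0,3,4] = [3,4] − [0,4] + [0,3].
As a 10×5 matrix over Z this has rank 5, with invariant factors (1,1,1,1,1).

Now H_k = ker ∂_k / im ∂_{k+1}, so:

  H_2: rank ker ∂_2 − rank ∂_3 = (5 − 5) − 0 = 0, and there is no ∂_3, so H_2 = 0.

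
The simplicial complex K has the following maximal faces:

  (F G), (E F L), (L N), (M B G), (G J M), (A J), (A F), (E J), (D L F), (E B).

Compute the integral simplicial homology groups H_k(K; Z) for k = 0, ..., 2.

H_0 = Z,  H_1 = Z^3,  H_2 = 0.

We work with the vertex ordering A < B < D < E < F < G < J < L < M < N. The simplices of K, each written with vertices in increasing order, are:

  0-simplices (10): A, B, D, E, F, G, J, L, M, N
  1-simplices (16): AF, AJ, BE, BG, BM, DF, DL, EF, EJ, EL, FG, FL, GJ, GM, JM, LN
  2-simplices (4): BGM, DFL, EFL, GJM

giving chain groups C_0 ≅ Z^10, C_1 ≅ Z^16, C_2 ≅ Z^4.

The boundary map ∂_1: C_1 → C_0 is given by ∂[p,q] = [q] − [p]. For instance
  ∂EF = F − E.
This gives a 10×16 integer matrix of rank 9; reducing to Smith normal form yields diagonal entries (1,1,1,1,1,1,1,1,1).

Boundary ∂_2: C_2 → C_1 maps a triangle to the signed sum of its edges. For instance
  ∂BGM = GM − BM + BG,
  ∂EFL = FL − EL + EF.
The resulting 16×4 matrix has rank 4, and its Smith normal form has invariant factors (1,1,1,1).

Reading off H_k = ker ∂_k / im ∂_{k+1}:

  H_0: rank C_0 − rank ∂_1 = 10 − 9 = 1, and the invariant factors of ∂_1 are all 1, so H_0 = Z.
  H_1: rank ker ∂_1 − rank ∂_2 = (16 − 9) − 4 = 3, and the invariant factors of ∂_2 are all 1, so H_1 = Z^3.
  H_2: rank ker ∂_2 − rank ∂_3 = (4 − 4) − 0 = 0, and there is no ∂_3, so H_2 = 0.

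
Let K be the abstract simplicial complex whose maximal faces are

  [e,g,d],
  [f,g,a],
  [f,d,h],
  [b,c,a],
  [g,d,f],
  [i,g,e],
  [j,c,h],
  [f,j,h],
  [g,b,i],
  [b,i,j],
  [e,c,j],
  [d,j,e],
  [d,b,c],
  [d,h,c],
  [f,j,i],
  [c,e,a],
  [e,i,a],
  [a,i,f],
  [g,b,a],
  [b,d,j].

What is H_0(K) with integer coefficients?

Take the total order a < b < c < d < e < f < g < h < i < j on the vertex set. Then K (dimension 2) consists of the simplices:

  0-simplices (10): a, b, c, d, e, f, g, h, i, j
  1-simplices (30): ab, ac, ae, af, ag, ai, bc, bd, bg, bi, bj, cd, ce, ch, cj, de, df, dg, dh, dj, eg, ei, ej, fg, fh, fi, fj, gi, hj, ij
  2-simplices (20): abc, abg, ace, aei, afg, afi, bcd, bdj, bgi, bij, cdh, cej, chj, deg, dej, dfg, dfh, egi, fhj, fij

Hence C_0 ≅ Z^10, C_1 ≅ Z^30, C_2 ≅ Z^20.

∂_1: C_1 → C_0 sends each edge [p,q] (with p < q) to q − p. For instance
  ∂ce = e − c.
The 10×30 boundary matrix has rank 9 and Smith normal form diag(1,1,1,1,1,1,1,1,1).

Boundary ∂_2: C_2 → C_1 acts by ∂[p,q,r] = [q,r] − [p,r] + [p,q]. For instance
  ∂bcd = cd − bd + bc,
  ∂dej = ej − dj + de.
This gives a 30×20 integer matrix of rank 20; reducing to Smith normal form yields diagonal entries (1,1,1,1,1,1,1,1,1,1,1,1,1,1,1,1,1,1,1,2).

From H_k ≅ ker(∂_k) / im(∂_{k+1}) we obtain:

  H_0: rank C_0 − rank ∂_1 = 10 − 9 = 1, and the invariant factors of ∂_1 are all 1, so H_0 ≅ Z.

H_0 ≅ Z.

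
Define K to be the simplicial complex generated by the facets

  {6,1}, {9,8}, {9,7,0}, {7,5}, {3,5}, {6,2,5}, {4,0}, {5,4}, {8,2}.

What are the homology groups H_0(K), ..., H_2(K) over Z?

H_0 = Z,  H_1 = Z^2,  H_2 = 0.

K has 10 vertices, 13 edges, 2 triangles.
rank ∂_0 = 0, rank ∂_1 = 9 ⇒ b_0 = 10 − 0 − 9 = 1; all invariant factors of ∂_1 are 1 so no torsion. So H_0 ≅ Z.
rank ∂_1 = 9, rank ∂_2 = 2 ⇒ b_1 = 13 − 9 − 2 = 2; all invariant factors of ∂_2 are 1 so no torsion. So H_1 ≅ Z^2.
rank ∂_2 = 2, rank ∂_3 = 0 ⇒ b_2 = 2 − 2 − 0 = 0. So H_2 ≅ 0.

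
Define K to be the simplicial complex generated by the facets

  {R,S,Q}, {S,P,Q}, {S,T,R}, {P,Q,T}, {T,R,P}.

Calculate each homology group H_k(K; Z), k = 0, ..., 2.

H_0 = Z,  H_1 = Z,  H_2 = 0.

Take the total order P < Q < R < S < T on the vertex set. Then K (dimension 2) consists of the simplices:

  0-simplices (5): P, Q, R, S, T
  1-simplices (10): PQ, PR, PS, PT, QR, QS, QT, RS, RT, ST
  2-simplices (5): PQS, PQT, PRT, QRS, RST

giving chain groups C_0 ≅ Z^5, C_1 ≅ Z^10, C_2 ≅ Z^5.

Boundary ∂_1: C_1 → C_0 maps an edge to its endpoints' difference, ∂[p,q] = q − p.
This gives a 5×10 integer matrix of rank 4; reducing to Smith normal form yields diagonal entries (1,1,1,1).

∂_2: C_2 → C_1 maps a triangle to the signed sum of its edges. For instance
  ∂QRS = RS − QS + QR,
  ∂PQS = QS − PS + PQ.
The 10×5 boundary matrix has rank 5 and Smith normal form diag(1,1,1,1,1).

Now H_k = ker ∂_k / im ∂_{k+1}, so:

  H_0: rank C_0 − rank ∂_1 = 5 − 4 = 1, and the invariant factors of ∂_1 are all 1, so H_0 ≅ Z.
  H_1: rank ker ∂_1 − rank ∂_2 = (10 − 4) − 5 = 1, and the invariant factors of ∂_2 are all 1, so H_1 ≅ Z.
  H_2: rank ker ∂_2 − rank ∂_3 = (5 − 5) − 0 = 0, and there is no ∂_3, so H_2 ≅ 0.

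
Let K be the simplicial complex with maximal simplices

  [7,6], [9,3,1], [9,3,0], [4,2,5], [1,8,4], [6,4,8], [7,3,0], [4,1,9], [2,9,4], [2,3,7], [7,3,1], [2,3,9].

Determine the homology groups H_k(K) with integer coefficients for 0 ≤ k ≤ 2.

H_0 = Z,  H_1 = Z,  H_2 = 0.

Order the vertices as 0 < 1 < 2 < 3 < 4 < 5 < 6 < 7 < 8 < 9. Listing each simplex with vertices in this order, K has dimension 2 with simplices:

  0-simplices (10): [0], [1], [2], [3], [4], [5], [6], [7], [8], [9]
  1-simplices (21): [0,3], [0,7], [0,9], [1,3], [1,4], [1,7], [1,8], [1,9], [2,3], [2,4], [2,5], [2,7], [2,9], [3,7], [3,9], [4,5], [4,6], [4,8], [4,9], [6,7], [6,8]
  2-simplices (11): [0,3,7], [0,3,9], [1,3,7], [1,3,9], [1,4,8], [1,4,9], [2,3,7], [2,3,9], [2,4,5], [2,4,9], [4,6,8]

Hence C_0 ≅ Z^10, C_1 ≅ Z^21, C_2 ≅ Z^11.

Boundary ∂_1: C_1 → C_0 is given by ∂[p,q] = [q] − [p]. For instance
  ∂[2,9] = [9] − [2].
As a 10×21 matrix over Z this has rank 9, with invariant factors (1,1,1,1,1,1,1,1,1).

∂_2: C_2 → C_1 sends each 2-simplex [p,q,r] to [q,r] − [p,r] + [p,q]. For instance
  ∂[2,4,5] = [4,5] − [2,5] + [2,4],
  ∂[1,4,8] = [4,8] − [1,8] + [1,4].
As a 21×11 matrix over Z this has rank 11, with invariant factors (1,1,1,1,1,1,1,1,1,1,1).

Computing H_k = (kernel of ∂_k) / (image of ∂_{k+1}):

  H_0: rank C_0 − rank ∂_1 = 10 − 9 = 1, and the invariant factors of ∂_1 are all 1, so H_0 ≅ Z.
  H_1: rank ker ∂_1 − rank ∂_2 = (21 − 9) − 11 = 1, and the invariant factors of ∂_2 are all 1, so H_1 ≅ Z.
  H_2: rank ker ∂_2 − rank ∂_3 = (11 − 11) − 0 = 0, and there is no ∂_3, so H_2 ≅ 0.

As a check, the Euler characteristic is 10 − 21 + 11 = 0, which agrees with 1 − 1 + 0 = 0.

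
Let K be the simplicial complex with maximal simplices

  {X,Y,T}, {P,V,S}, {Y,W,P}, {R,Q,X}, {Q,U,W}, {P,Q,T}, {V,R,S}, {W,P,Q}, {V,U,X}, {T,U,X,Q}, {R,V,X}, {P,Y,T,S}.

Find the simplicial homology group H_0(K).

Take the total order P < Q < R < S < T < U < V < W < X < Y on the vertex set. Then K (dimension 3) consists of the simplices:

  0-simplices (10): P, Q, R, S, T, U, V, W, X, Y
  1-simplices (26): PQ, PS, PT, PV, PW, PY, QR, QT, QU, QW, QX, RS, RV, RX, ST, SV, SY, TU, TX, TY, UV, UW, UX, VX, WY, XY
  2-simplices (18): PQT, PQW, PST, PSV, PSY, PTY, PWY, QRX, QTU, QTX, QUW, QUX, RSV, RVX, STY, TUX, TXY, UVX
  3-simplices (2): PSTY, QTUX

Hence C_0 ≅ Z^10, C_1 ≅ Z^26, C_2 ≅ Z^18, C_3 ≅ Z^2.

Boundary ∂_1: C_1 → C_0 is given by ∂[p,q] = [q] − [p].
As a 10×26 matrix over Z this has rank 9, with invariant factors (1,1,1,1,1,1,1,1,1).

Boundary ∂_2: C_2 → C_1 acts by ∂[p,q,r] = [q,r] − [p,r] + [p,q]. For instance
  ∂TUX = UX − TX + TU,
  ∂RVX = VX − RX + RV.
The 26×18 boundary matrix has rank 16 and Smith normal form diag(1,1,1,1,1,1,1,1,1,1,1,1,1,1,1,1).

Boundary ∂_3: C_3 → C_2 sends each 3-simplex σ to the alternating sum Σ_i (−1)^i (σ with its i-th vertex removed). For instance
  ∂QTUX = TUX − QUX + QTX − QTU,
  ∂PSTY = STY − PTY + PSY − PST.
As a 18×2 matrix over Z this has rank 2, with invariant factors (1,1).

Computing H_k = (kernel of ∂_k) / (image of ∂_{k+1}):

  H_0: rank C_0 − rank ∂_1 = 10 − 9 = 1, and the invariant factors of ∂_1 are all 1, so H_0 = Z.

H_0 = Z.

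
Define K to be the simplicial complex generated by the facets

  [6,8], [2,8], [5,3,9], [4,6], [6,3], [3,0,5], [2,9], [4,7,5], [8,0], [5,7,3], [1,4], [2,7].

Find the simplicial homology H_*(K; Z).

H_0 ≅ Z,  H_1 ≅ Z^4,  H_2 = 0.

Order the vertices as 0 < 1 < 2 < 3 < 4 < 5 < 6 < 7 < 8 < 9. Listing each simplex with vertices in this order, K has dimension 2 with simplices:

  0-simplices (10): [0], [1], [2], [3], [4], [5], [6], [7], [8], [9]
  1-simplices (17): [0,3], [0,5], [0,8], [1,4], [2,7], [2,8], [2,9], [3,5], [3,6], [3,7], [3,9], [4,5], [4,6], [4,7], [5,7], [5,9], [6,8]
  2-simplices (4): [0,3,5], [3,5,7], [3,5,9], [4,5,7]

so the chain groups are C_0 ≅ Z^10, C_1 ≅ Z^17, C_2 ≅ Z^4.

The boundary map ∂_1: C_1 → C_0 sends each edge [p,q] (with p < q) to q − p.
As a 10×17 matrix over Z this has rank 9, with invariant factors (1,1,1,1,1,1,1,1,1).

The boundary map ∂_2: C_2 → C_1 maps a triangle to the signed sum of its edges. For instance
  ∂[4,5,7] = [5,7] − [4,7] + [4,5],
  ∂[0,3,5] = [3,5] − [0,5] + [0,3].
The 17×4 boundary matrix has rank 4 and Smith normal form diag(1,1,1,1).

From H_k ≅ ker(∂_k) / im(∂_{k+1}) we obtain:

  H_0: rank C_0 − rank ∂_1 = 10 − 9 = 1, and the invariant factors of ∂_1 are all 1, so H_0 ≅ Z.
  H_1: rank ker ∂_1 − rank ∂_2 = (17 − 9) − 4 = 4, and the invariant factors of ∂_2 are all 1, so H_1 ≅ Z^4.
  H_2: rank ker ∂_2 − rank ∂_3 = (4 − 4) − 0 = 0, and there is no ∂_3, so H_2 ≅ 0.

As a check, the Euler characteristic is 10 − 17 + 4 = -3, which agrees with 1 − 4 + 0 = -3.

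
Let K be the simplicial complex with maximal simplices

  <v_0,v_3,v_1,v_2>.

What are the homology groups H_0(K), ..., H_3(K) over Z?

H_0 = Z,  H_1 = 0,  H_2 = 0,  H_3 = 0.

Take the total order v_0 < v_1 < v_2 < v_3 on the vertex set. Then K (dimension 3) consists of the simplices:

  0-simplices (4): [v_0], [v_1], [v_2], [v_3]
  1-simplices (6): [v_0,v_1], [v_0,v_2], [v_0,v_3], [v_1,v_2], [v_1,v_3], [v_2,v_3]
  2-simplices (4): [v_0,v_1,v_2], [v_0,v_1,v_3], [v_0,v_2,v_3], [v_1,v_2,v_3]
  3-simplices (1): [v_0,v_1,v_2,v_3]

so the chain groups are C_0 ≅ Z^4, C_1 ≅ Z^6, C_2 ≅ Z^4, C_3 ≅ Z^1.

∂_1: C_1 → C_0 maps an edge to its endpoints' difference, ∂[p,q] = q − p. For instance
  ∂[v_0,v_2] = [v_2] − [v_0].
This gives a 4×6 integer matrix of rank 3; reducing to Smith normal form yields diagonal entries (1,1,1).

∂_2: C_2 → C_1 maps a triangle to the signed sum of its edges. For instance
  ∂[v_0,v_1,v_2] = [v_1,v_2] − [v_0,v_2] + [v_0,v_1],
  ∂[v_1,v_2,v_3] = [v_2,v_3] − [v_1,v_3] + [v_1,v_2].
The resulting 6×4 matrix has rank 3, and its Smith normal form has invariant factors (1,1,1).

∂_3: C_3 → C_2 sends each 3-simplex σ to the alternating sum Σ_i (−1)^i (σ with its i-th vertex removed). For instance
  ∂[v_0,v_1,v_2,v_3] = [v_1,v_2,v_3] − [v_0,v_2,v_3] + [v_0,v_1,v_3] − [v_0,v_1,v_2].
This gives a 4×1 integer matrix of rank 1; reducing to Smith normal form yields diagonal entries (1).

From H_k ≅ ker(∂_k) / im(∂_{k+1}) we obtain:

  H_0: rank C_0 − rank ∂_1 = 4 − 3 = 1, and the invariant factors of ∂_1 are all 1, so H_0 = Z.
  H_1: rank ker ∂_1 − rank ∂_2 = (6 − 3) − 3 = 0, and the invariant factors of ∂_2 are all 1, so H_1 = 0.
  H_2: rank ker ∂_2 − rank ∂_3 = (4 − 3) − 1 = 0, and the invariant factors of ∂_3 are all 1, so H_2 = 0.
  H_3: rank ker ∂_3 − rank ∂_4 = (1 − 1) − 0 = 0, and there is no ∂_4, so H_3 = 0.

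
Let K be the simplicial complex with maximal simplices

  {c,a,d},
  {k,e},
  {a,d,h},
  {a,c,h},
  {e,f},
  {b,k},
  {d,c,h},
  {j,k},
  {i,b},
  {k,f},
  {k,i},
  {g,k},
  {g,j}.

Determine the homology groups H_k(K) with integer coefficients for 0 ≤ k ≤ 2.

H_0 = Z^2,  H_1 = Z^3,  H_2 = Z.

Fix the vertex order a < b < c < d < e < f < g < h < i < j < k and write every simplex with vertices in increasing order. Then dim K = 2 and the simplices of K are:

  0-simplices (11): a, b, c, d, e, f, g, h, i, j, k
  1-simplices (15): ac, ad, ah, bi, bk, cd, ch, dh, ef, ek, fk, gj, gk, ik, jk
  2-simplices (4): acd, ach, adh, cdh

so the chain groups are C_0 ≅ Z^11, C_1 ≅ Z^15, C_2 ≅ Z^4.

The boundary map ∂_1: C_1 → C_0 is given by ∂[p,q] = [q] − [p]. For instance
  ∂jk = k − j.
This gives a 11×15 integer matrix of rank 9; reducing to Smith normal form yields diagonal entries (1,1,1,1,1,1,1,1,1).

∂_2: C_2 → C_1 maps a triangle to the signed sum of its edges. For instance
  ∂ach = ch − ah + ac,
  ∂cdh = dh − ch + cd.
The 15×4 boundary matrix has rank 3 and Smith normal form diag(1,1,1).

From H_k ≅ ker(∂_k) / im(∂_{k+1}) we obtain:

  H_0: rank C_0 − rank ∂_1 = 11 − 9 = 2, and the invariant factors of ∂_1 are all 1, so H_0 = Z^2.
  H_1: rank ker ∂_1 − rank ∂_2 = (15 − 9) − 3 = 3, and the invariant factors of ∂_2 are all 1, so H_1 = Z^3.
  H_2: rank ker ∂_2 − rank ∂_3 = (4 − 3) − 0 = 1, and there is no ∂_3, so H_2 = Z.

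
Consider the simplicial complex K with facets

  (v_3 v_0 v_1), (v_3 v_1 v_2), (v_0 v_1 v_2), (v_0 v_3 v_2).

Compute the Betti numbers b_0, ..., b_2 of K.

b_0 = 1, b_1 = 0, b_2 = 1.

Fix the vertex order v_0 < v_1 < v_2 < v_3 and write every simplex with vertices in increasing order. Then dim K = 2 and the simplices of K are:

  0-simplices (4): [v_0], [v_1], [v_2], [v_3]
  1-simplices (6): [v_0,v_1], [v_0,v_2], [v_0,v_3], [v_1,v_2], [v_1,v_3], [v_2,v_3]
  2-simplices (4): [v_0,v_1,v_2], [v_0,v_1,v_3], [v_0,v_2,v_3], [v_1,v_2,v_3]

giving chain groups C_0 ≅ Z^4, C_1 ≅ Z^6, C_2 ≅ Z^4.

Boundary ∂_1: C_1 → C_0 sends each edge [p,q] (with p < q) to q − p. For instance
  ∂[v_0,v_2] = [v_2] − [v_0].
As a 4×6 matrix over Z this has rank 3, with invariant factors (1,1,1).

∂_2: C_2 → C_1 sends each 2-simplex [p,q,r] to [q,r] − [p,r] + [p,q]. For instance
  ∂[v_0,v_2,v_3] = [v_2,v_3] − [v_0,v_3] + [v_0,v_2],
  ∂[v_1,v_2,v_3] = [v_2,v_3] − [v_1,v_3] + [v_1,v_2].
As a 6×4 matrix over Z this has rank 3, with invariant factors (1,1,1).

Now H_k = ker ∂_k / im ∂_{k+1}, so:

  H_0: rank C_0 − rank ∂_1 = 4 − 3 = 1, and the invariant factors of ∂_1 are all 1, so H_0 = Z.
  H_1: rank ker ∂_1 − rank ∂_2 = (6 − 3) − 3 = 0, and the invariant factors of ∂_2 are all 1, so H_1 = 0.
  H_2: rank ker ∂_2 − rank ∂_3 = (4 − 3) − 0 = 1, and there is no ∂_3, so H_2 = Z.

(K is a triangulation of the 2-sphere S^2.)

Hence the Betti numbers are b_0 = 1, b_1 = 0, b_2 = 1.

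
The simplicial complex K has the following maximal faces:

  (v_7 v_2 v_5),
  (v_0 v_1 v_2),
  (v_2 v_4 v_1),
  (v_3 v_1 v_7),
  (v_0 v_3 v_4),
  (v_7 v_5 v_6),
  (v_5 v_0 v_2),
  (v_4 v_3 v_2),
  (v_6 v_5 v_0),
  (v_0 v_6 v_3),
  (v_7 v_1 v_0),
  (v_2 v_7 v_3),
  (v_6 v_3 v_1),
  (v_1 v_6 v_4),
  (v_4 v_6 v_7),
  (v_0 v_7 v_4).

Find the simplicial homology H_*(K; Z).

H_0 = Z,  H_1 = Z^2,  H_2 = Z.

Order the vertices as v_0 < v_1 < v_2 < v_3 < v_4 < v_5 < v_6 < v_7. Listing each simplex with vertices in this order, K has dimension 2 with simplices:

  0-simplices (8): [v_0], [v_1], [v_2], [v_3], [v_4], [v_5], [v_6], [v_7]
  1-simplices (24): (24 of them)
  2-simplices (16): (16 of them)

Hence C_0 ≅ Z^8, C_1 ≅ Z^24, C_2 ≅ Z^16.

The boundary map ∂_1: C_1 → C_0 maps an edge to its endpoints' difference, ∂[p,q] = q − p. For instance
  ∂[v_4,v_7] = [v_7] − [v_4].
This gives a 8×24 integer matrix of rank 7; reducing to Smith normal form yields diagonal entries (1,1,1,1,1,1,1).

Boundary ∂_2: C_2 → C_1 maps a triangle to the signed sum of its edges. For instance
  ∂[v_0,v_5,v_6] = [v_5,v_6] − [v_0,v_6] + [v_0,v_5],
  ∂[v_0,v_1,v_2] = [v_1,v_2] − [v_0,v_2] + [v_0,v_1].
The 24×16 boundary matrix has rank 15 and Smith normal form diag(1,1,1,1,1,1,1,1,1,1,1,1,1,1,1).

From H_k ≅ ker(∂_k) / im(∂_{k+1}) we obtain:

  H_0: rank C_0 − rank ∂_1 = 8 − 7 = 1, and the invariant factors of ∂_1 are all 1, so H_0 = Z.
  H_1: rank ker ∂_1 − rank ∂_2 = (24 − 7) − 15 = 2, and the invariant factors of ∂_2 are all 1, so H_1 = Z^2.
  H_2: rank ker ∂_2 − rank ∂_3 = (16 − 15) − 0 = 1, and there is no ∂_3, so H_2 = Z.

As a check, the Euler characteristic is 8 − 24 + 16 = 0, which agrees with 1 − 2 + 1 = 0.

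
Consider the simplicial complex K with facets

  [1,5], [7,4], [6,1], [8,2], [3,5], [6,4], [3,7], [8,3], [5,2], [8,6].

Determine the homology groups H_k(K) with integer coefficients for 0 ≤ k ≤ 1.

H_0 = Z,  H_1 = Z^3.

Take the total order 1 < 2 < 3 < 4 < 5 < 6 < 7 < 8 on the vertex set. Then K (dimension 1) consists of the simplices:

  0-simplices (8): [1], [2], [3], [4], [5], [6], [7], [8]
  1-simplices (10): [1,5], [1,6], [2,5], [2,8], [3,5], [3,7], [3,8], [4,6], [4,7], [6,8]

Hence C_0 ≅ Z^8, C_1 ≅ Z^10.

∂_1: C_1 → C_0 is given by ∂[p,q] = [q] − [p]. For instance
  ∂[4,6] = [6] − [4].
The resulting 8×10 matrix has rank 7, and its Smith normal form has invariant factors (1,1,1,1,1,1,1).

Computing H_k = (kernel of ∂_k) / (image of ∂_{k+1}):

  H_0: rank C_0 − rank ∂_1 = 8 − 7 = 1, and the invariant factors of ∂_1 are all 1, so H_0 = Z.
  H_1: rank ker ∂_1 − rank ∂_2 = (10 − 7) − 0 = 3, and there is no ∂_2, so H_1 = Z^3.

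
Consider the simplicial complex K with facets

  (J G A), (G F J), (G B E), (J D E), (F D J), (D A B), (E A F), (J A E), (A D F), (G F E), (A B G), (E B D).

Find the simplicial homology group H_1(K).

H_1 ≅ Z/2Z.

Fix the vertex order A < B < D < E < F < G < J and write every simplex with vertices in increasing order. Then dim K = 2 and the simplices of K are:

  0-simplices (7): A, B, D, E, F, G, J
  1-simplices (18): AB, AD, AE, AF, AG, AJ, BD, BE, BG, DE, DF, DJ, EF, EG, EJ, FG, FJ, GJ
  2-simplices (12): ABD, ABG, ADF, AEF, AEJ, AGJ, BDE, BEG, DEJ, DFJ, EFG, FGJ

Hence C_0 ≅ Z^7, C_1 ≅ Z^18, C_2 ≅ Z^12.

The boundary map ∂_1: C_1 → C_0 sends each edge [p,q] (with p < q) to q − p.
As a 7×18 matrix over Z this has rank 6, with invariant factors (1,1,1,1,1,1).

The boundary map ∂_2: C_2 → C_1 maps a triangle to the signed sum of its edges. For instance
  ∂AEJ = EJ − AJ + AE,
  ∂BDE = DE − BE + BD.
The resulting 18×12 matrix has rank 12, and its Smith normal form has invariant factors (1,1,1,1,1,1,1,1,1,1,1,2).

Reading off H_k = ker ∂_k / im ∂_{k+1}:

  H_1: rank ker ∂_1 − rank ∂_2 = (18 − 6) − 12 = 0, and ∂_2 has invariant factor 2 > 1, so H_1 ≅ Z/2Z.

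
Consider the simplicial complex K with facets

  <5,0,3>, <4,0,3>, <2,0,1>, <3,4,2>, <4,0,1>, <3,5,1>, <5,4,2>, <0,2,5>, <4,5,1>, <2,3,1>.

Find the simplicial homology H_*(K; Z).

H_0 ≅ Z,  H_1 ≅ Z/2,  H_2 = 0.

Take the total order 0 < 1 < 2 < 3 < 4 < 5 on the vertex set. Then K (dimension 2) consists of the simplices:

  0-simplices (6): [0], [1], [2], [3], [4], [5]
  1-simplices (15): [0,1], [0,2], [0,3], [0,4], [0,5], [1,2], [1,3], [1,4], [1,5], [2,3], [2,4], [2,5], [3,4], [3,5], [4,5]
  2-simplices (10): [0,1,2], [0,1,4], [0,2,5], [0,3,4], [0,3,5], [1,2,3], [1,3,5], [1,4,5], [2,3,4], [2,4,5]

giving chain groups C_0 ≅ Z^6, C_1 ≅ Z^15, C_2 ≅ Z^10.

∂_1: C_1 → C_0 is given by ∂[p,q] = [q] − [p].
As a 6×15 matrix over Z this has rank 5, with invariant factors (1,1,1,1,1).

Boundary ∂_2: C_2 → C_1 acts by ∂[p,q,r] = [q,r] − [p,r] + [p,q]. For instance
  ∂[0,2,5] = [2,5] − [0,5] + [0,2],
  ∂[1,3,5] = [3,5] − [1,5] + [1,3].
The 15×10 boundary matrix has rank 10 and Smith normal form diag(1,1,1,1,1,1,1,1,1,2).

From H_k ≅ ker(∂_k) / im(∂_{k+1}) we obtain:

  H_0: rank C_0 − rank ∂_1 = 6 − 5 = 1, and the invariant factors of ∂_1 are all 1, so H_0 = Z.
  H_1: rank ker ∂_1 − rank ∂_2 = (15 − 5) − 10 = 0, and ∂_2 has invariant factor 2 > 1, so H_1 = Z/2.
  H_2: rank ker ∂_2 − rank ∂_3 = (10 − 10) − 0 = 0, and there is no ∂_3, so H_2 = 0.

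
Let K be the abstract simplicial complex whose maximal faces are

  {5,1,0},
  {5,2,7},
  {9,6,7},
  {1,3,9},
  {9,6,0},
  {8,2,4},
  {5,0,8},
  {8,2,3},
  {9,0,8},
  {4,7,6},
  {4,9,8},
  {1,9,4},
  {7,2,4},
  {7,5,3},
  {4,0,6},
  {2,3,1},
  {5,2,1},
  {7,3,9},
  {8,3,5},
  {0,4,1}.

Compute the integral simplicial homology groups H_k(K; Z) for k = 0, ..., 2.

H_0 = Z,  H_1 = Z ⊕ Z/2Z,  H_2 = 0.

Fix the vertex order 0 < 1 < 2 < 3 < 4 < 5 < 6 < 7 < 8 < 9 and write every simplex with vertices in increasing order. Then dim K = 2 and the simplices of K are:

  0-simplices (10): [0], [1], [2], [3], [4], [5], [6], [7], [8], [9]
  1-simplices (30): (30 of them)
  2-simplices (20): (20 of them)

so the chain groups are C_0 ≅ Z^10, C_1 ≅ Z^30, C_2 ≅ Z^20.

The boundary map ∂_1: C_1 → C_0 maps an edge to its endpoints' difference, ∂[p,q] = q − p.
The resulting 10×30 matrix has rank 9, and its Smith normal form has invariant factors (1,1,1,1,1,1,1,1,1).

Boundary ∂_2: C_2 → C_1 sends each 2-simplex [p,q,r] to [q,r] − [p,r] + [p,q]. For instance
  ∂[1,2,3] = [2,3] − [1,3] + [1,2],
  ∂[1,2,5] = [2,5] − [1,5] + [1,2].
As a 30×20 matrix over Z this has rank 20, with invariant factors (1,1,1,1,1,1,1,1,1,1,1,1,1,1,1,1,1,1,1,2).

From H_k ≅ ker(∂_k) / im(∂_{k+1}) we obtain:

  H_0: rank C_0 − rank ∂_1 = 10 − 9 = 1, and the invariant factors of ∂_1 are all 1, so H_0 = Z.
  H_1: rank ker ∂_1 − rank ∂_2 = (30 − 9) − 20 = 1, and ∂_2 has invariant factor 2 > 1, so H_1 = Z ⊕ Z/2Z.
  H_2: rank ker ∂_2 − rank ∂_3 = (20 − 20) − 0 = 0, and there is no ∂_3, so H_2 = 0.

As a check, the Euler characteristic is 10 − 30 + 20 = 0, which agrees with 1 − 1 + 0 = 0.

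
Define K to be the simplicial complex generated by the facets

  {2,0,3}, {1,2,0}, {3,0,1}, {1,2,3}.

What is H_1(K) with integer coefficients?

Fix the vertex order 0 < 1 < 2 < 3 and write every simplex with vertices in increasing order. Then dim K = 2 and the simplices of K are:

  0-simplices (4): [0], [1], [2], [3]
  1-simplices (6): [0,1], [0,2], [0,3], [1,2], [1,3], [2,3]
  2-simplices (4): [0,1,2], [0,1,3], [0,2,3], [1,2,3]

giving chain groups C_0 ≅ Z^4, C_1 ≅ Z^6, C_2 ≅ Z^4.

The boundary map ∂_1: C_1 → C_0 is given by ∂[p,q] = [q] − [p].
The 4×6 boundary matrix has rank 3 and Smith normal form diag(1,1,1).

The boundary map ∂_2: C_2 → C_1 acts by ∂[p,q,r] = [q,r] − [p,r] + [p,q]. For instance
  ∂[0,2,3] = [2,3] − [0,3] + [0,2],
  ∂[0,1,3] = [1,3] − [0,3] + [0,1].
The resulting 6×4 matrix has rank 3, and its Smith normal form has invariant factors (1,1,1).

Now H_k = ker ∂_k / im ∂_{k+1}, so:

  H_1: rank ker ∂_1 − rank ∂_2 = (6 − 3) − 3 = 0, and the invariant factors of ∂_2 are all 1, so H_1 = 0.

H_1 = 0.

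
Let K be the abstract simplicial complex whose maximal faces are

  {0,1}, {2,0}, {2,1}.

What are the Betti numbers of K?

b_0 = 1, b_1 = 1.

Take the total order 0 < 1 < 2 on the vertex set. Then K (dimension 1) consists of the simplices:

  0-simplices (3): [0], [1], [2]
  1-simplices (3): [0,1], [0,2], [1,2]

so the chain groups are C_0 ≅ Z^3, C_1 ≅ Z^3.

The boundary map ∂_1: C_1 → C_0 sends each edge [p,q] (with p < q) to q − p.
The 3×3 boundary matrix has rank 2 and Smith normal form diag(1,1).

From H_k ≅ ker(∂_k) / im(∂_{k+1}) we obtain:

  H_0: rank C_0 − rank ∂_1 = 3 − 2 = 1, and the invariant factors of ∂_1 are all 1, so H_0 = Z.
  H_1: rank ker ∂_1 − rank ∂_2 = (3 − 2) − 0 = 1, and there is no ∂_2, so H_1 = Z.

As a check, the Euler characteristic is 3 − 3 = 0, which agrees with 1 − 1 = 0.
(K is a triangulation of the circle S^1.)

Hence the Betti numbers are b_0 = 1, b_1 = 1.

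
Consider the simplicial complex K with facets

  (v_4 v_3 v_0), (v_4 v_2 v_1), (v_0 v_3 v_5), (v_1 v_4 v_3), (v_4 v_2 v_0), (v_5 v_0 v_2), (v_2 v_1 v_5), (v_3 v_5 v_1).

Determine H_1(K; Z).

H_1 ≅ 0.

K has 6 vertices, 12 edges, 8 triangles.
rank ∂_1 = 5, rank ∂_2 = 7 ⇒ b_1 = 12 − 5 − 7 = 0; all invariant factors of ∂_2 are 1 so no torsion. So H_1 = 0.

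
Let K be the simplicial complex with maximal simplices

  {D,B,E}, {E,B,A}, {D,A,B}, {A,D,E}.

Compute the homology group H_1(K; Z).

Order the vertices as A < B < D < E. Listing each simplex with vertices in this order, K has dimension 2 with simplices:

  0-simplices (4): A, B, D, E
  1-simplices (6): AB, AD, AE, BD, BE, DE
  2-simplices (4): ABD, ABE, ADE, BDE

giving chain groups C_0 ≅ Z^4, C_1 ≅ Z^6, C_2 ≅ Z^4.

The boundary map ∂_1: C_1 → C_0 maps an edge to its endpoints' difference, ∂[p,q] = q − p. For instance
  ∂AB = B − A.
This gives a 4×6 integer matrix of rank 3; reducing to Smith normal form yields diagonal entries (1,1,1).

Boundary ∂_2: C_2 → C_1 sends each 2-simplex [p,q,r] to [q,r] − [p,r] + [p,q]. For instance
  ∂ADE = DE − AE + AD,
  ∂ABE = BE − AE + AB.
As a 6×4 matrix over Z this has rank 3, with invariant factors (1,1,1).

From H_k ≅ ker(∂_k) / im(∂_{k+1}) we obtain:

  H_1: rank ker ∂_1 − rank ∂_2 = (6 − 3) − 3 = 0, and the invariant factors of ∂_2 are all 1, so H_1 = 0.

(K is a triangulation of the 2-sphere S^2.)

H_1 ≅ 0.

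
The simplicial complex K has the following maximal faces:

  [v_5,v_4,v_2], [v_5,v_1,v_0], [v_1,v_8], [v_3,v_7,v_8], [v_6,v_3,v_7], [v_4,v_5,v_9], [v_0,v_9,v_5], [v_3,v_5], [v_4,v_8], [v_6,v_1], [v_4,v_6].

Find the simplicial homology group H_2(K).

K has 10 vertices, 19 edges, 6 triangles.
rank ∂_2 = 6, rank ∂_3 = 0 ⇒ b_2 = 6 − 6 − 0 = 0. So H_2 ≅ 0.

H_2 ≅ 0.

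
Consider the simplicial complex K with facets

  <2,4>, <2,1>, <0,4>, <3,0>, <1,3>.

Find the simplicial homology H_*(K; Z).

Take the total order 0 < 1 < 2 < 3 < 4 on the vertex set. Then K (dimension 1) consists of the simplices:

  0-simplices (5): [0], [1], [2], [3], [4]
  1-simplices (5): [0,3], [0,4], [1,2], [1,3], [2,4]

Hence C_0 ≅ Z^5, C_1 ≅ Z^5.

The boundary map ∂_1: C_1 → C_0 maps an edge to its endpoints' difference, ∂[p,q] = q − p.
The 5×5 boundary matrix has rank 4 and Smith normal form diag(1,1,1,1).

From H_k ≅ ker(∂_k) / im(∂_{k+1}) we obtain:

  H_0: rank C_0 − rank ∂_1 = 5 − 4 = 1, and the invariant factors of ∂_1 are all 1, so H_0 ≅ Z.
  H_1: rank ker ∂_1 − rank ∂_2 = (5 − 4) − 0 = 1, and there is no ∂_2, so H_1 ≅ Z.

H_0 = Z,  H_1 = Z.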